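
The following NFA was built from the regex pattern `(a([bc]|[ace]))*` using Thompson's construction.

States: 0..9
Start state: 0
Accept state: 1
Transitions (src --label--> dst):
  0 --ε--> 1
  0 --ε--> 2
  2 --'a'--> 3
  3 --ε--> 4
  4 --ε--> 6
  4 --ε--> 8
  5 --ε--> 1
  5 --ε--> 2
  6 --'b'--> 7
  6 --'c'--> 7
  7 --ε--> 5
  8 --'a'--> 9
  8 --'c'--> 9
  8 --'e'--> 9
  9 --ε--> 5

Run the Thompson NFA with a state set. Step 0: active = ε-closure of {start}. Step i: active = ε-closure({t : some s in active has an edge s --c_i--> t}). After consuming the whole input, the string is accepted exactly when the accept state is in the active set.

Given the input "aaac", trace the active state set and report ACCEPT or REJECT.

S₀ = ε-closure({0}) = {0,1,2}
'a' @ 1: {3,4,6,8}
'a' @ 2: {1,2,5,9}  (accept∈set)
'a' @ 3: {3,4,6,8}
'c' @ 4: {1,2,5,7,9}  (accept∈set)
end set {1,2,5,7,9} — state 1 in

Answer: ACCEPT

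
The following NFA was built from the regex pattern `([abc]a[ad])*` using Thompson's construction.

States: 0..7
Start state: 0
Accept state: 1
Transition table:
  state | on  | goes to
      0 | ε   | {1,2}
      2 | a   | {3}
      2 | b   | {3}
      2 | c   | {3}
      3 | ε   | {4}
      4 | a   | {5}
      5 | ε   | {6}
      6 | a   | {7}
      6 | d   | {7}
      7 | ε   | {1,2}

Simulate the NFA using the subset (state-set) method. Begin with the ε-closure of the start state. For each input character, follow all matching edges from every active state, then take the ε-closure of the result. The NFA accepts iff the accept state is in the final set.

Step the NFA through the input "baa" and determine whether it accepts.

start: ε-closure({0}) = {0,1,2}
'b' @ 1: {3,4}
'a' @ 2: {5,6}
'a' @ 3: {1,2,7}  (accept∈set)
after full input: {1,2,7}  (accept=1 in)

Answer: ACCEPT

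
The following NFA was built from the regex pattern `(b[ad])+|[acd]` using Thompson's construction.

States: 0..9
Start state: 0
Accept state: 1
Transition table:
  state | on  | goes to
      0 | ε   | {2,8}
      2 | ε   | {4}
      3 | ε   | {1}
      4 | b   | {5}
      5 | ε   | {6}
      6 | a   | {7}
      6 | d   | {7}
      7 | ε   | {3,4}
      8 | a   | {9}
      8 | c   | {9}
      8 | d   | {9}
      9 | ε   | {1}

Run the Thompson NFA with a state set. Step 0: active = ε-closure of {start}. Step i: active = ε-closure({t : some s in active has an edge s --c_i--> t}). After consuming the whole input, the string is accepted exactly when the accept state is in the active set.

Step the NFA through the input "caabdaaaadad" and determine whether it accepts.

start: ε-closure({0}) = {0,2,4,8}
'c' @ 1: {1,9}  (accept∈set)
'a' @ 2: {}  — no active states
rest 'abdaaaadad' ignored (set empty)
after full input: {}  (accept=1 not in)

Answer: REJECT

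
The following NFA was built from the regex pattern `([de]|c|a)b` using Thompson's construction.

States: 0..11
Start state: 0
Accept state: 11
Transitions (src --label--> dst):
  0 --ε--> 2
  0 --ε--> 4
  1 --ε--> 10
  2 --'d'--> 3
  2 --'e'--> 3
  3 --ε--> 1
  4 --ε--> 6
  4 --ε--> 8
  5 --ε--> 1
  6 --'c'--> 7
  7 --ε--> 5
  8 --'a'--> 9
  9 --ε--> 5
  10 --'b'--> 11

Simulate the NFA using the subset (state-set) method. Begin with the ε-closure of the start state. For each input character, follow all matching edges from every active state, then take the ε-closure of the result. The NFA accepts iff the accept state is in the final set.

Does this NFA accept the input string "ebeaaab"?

Answer: REJECT

Derivation:
S₀ = ε-closure({0}) = {0,2,4,6,8}
'e' @ 1: {1,3,10}
'b' @ 2: {11}  [accepting]
'e' @ 3: {}  — no active states
rest 'aaab' ignored (set empty)
end set {} — state 11 not in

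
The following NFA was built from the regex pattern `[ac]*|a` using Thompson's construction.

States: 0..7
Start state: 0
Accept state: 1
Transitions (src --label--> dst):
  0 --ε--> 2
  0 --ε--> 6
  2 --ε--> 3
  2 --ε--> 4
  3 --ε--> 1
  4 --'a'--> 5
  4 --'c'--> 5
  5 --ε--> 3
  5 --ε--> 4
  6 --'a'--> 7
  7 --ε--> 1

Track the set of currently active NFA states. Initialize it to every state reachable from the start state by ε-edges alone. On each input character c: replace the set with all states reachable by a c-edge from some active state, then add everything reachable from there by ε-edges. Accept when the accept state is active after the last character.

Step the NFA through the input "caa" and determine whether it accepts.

Answer: ACCEPT

Steps:
S₀ = ε-closure({0}) = {0,1,2,3,4,6}
'c' @ 1: {1,3,4,5}  ✓accept
'a' @ 2: {1,3,4,5}  ✓accept
'a' @ 3: {1,3,4,5}  ✓accept
end set {1,3,4,5} — state 1 in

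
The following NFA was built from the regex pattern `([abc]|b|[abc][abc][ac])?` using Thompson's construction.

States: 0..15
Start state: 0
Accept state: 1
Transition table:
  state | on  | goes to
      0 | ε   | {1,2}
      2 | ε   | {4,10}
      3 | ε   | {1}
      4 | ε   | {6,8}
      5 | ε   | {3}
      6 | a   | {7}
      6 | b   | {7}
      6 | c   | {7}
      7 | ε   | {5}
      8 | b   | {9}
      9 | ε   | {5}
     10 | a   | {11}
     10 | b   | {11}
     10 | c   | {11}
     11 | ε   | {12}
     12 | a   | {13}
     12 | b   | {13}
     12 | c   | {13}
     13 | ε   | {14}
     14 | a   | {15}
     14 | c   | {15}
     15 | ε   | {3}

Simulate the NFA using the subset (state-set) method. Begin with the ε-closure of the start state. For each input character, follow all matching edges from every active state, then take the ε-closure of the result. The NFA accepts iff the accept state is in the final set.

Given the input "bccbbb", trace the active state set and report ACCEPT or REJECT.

initial (ε-close {0}): {0,1,2,4,6,8,10}
'b' @ 1: {1,3,5,7,9,11,12}  ✓accept
'c' @ 2: {13,14}
'c' @ 3: {1,3,15}  ✓accept
'b' @ 4: {}  — state set empty
rest 'bb' ignored (set empty)
final: {}; accept 1 not in set

Answer: REJECT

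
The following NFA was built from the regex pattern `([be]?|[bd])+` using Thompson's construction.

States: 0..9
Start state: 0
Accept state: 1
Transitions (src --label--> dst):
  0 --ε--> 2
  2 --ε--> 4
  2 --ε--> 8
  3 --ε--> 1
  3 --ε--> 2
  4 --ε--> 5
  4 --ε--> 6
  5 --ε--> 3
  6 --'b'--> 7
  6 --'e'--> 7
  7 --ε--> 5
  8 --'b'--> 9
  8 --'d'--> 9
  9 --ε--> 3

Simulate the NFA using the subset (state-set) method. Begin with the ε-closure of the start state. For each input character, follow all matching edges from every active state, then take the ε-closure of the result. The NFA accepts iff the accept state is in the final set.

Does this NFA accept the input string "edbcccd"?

start: ε-closure({0}) = {0,1,2,3,4,5,6,8}
'e' @ 1: {1,2,3,4,5,6,7,8}  ✓accept
'd' @ 2: {1,2,3,4,5,6,8,9}  ✓accept
'b' @ 3: {1,2,3,4,5,6,7,8,9}  ✓accept
'c' @ 4: {}  — state set empty
rest 'ccd' ignored (set empty)
after full input: {}  (accept=1 not in)

Answer: REJECT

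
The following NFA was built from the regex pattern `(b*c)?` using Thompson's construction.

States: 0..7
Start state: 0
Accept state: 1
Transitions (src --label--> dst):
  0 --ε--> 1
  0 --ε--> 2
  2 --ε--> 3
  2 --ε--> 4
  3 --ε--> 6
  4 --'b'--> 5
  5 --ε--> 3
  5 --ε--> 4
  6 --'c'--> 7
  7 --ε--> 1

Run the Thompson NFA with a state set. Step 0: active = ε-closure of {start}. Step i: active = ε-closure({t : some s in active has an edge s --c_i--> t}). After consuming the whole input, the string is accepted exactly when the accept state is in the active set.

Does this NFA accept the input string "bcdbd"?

initial (ε-close {0}): {0,1,2,3,4,6}
'b' @ 1: {3,4,5,6}
'c' @ 2: {1,7}  (accept∈set)
'd' @ 3: {}  — no active states
rest 'bd' ignored (set empty)
after full input: {}  (accept=1 not in)

Answer: REJECT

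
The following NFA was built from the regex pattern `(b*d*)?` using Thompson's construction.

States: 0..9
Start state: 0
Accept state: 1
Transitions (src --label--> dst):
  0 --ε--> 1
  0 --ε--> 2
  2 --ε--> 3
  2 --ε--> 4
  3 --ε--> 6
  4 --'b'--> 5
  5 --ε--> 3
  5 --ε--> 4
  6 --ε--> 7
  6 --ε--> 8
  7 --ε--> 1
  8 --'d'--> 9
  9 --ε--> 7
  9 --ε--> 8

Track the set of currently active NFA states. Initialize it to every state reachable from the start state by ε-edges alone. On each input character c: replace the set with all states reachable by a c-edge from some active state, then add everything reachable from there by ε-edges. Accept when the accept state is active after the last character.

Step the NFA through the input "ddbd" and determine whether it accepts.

start: ε-closure({0}) = {0,1,2,3,4,6,7,8}
'd' @ 1: {1,7,8,9}  ✓accept
'd' @ 2: {1,7,8,9}  ✓accept
'b' @ 3: {}  — no active states
rest 'd' ignored (set empty)
end set {} — state 1 not in

Answer: REJECT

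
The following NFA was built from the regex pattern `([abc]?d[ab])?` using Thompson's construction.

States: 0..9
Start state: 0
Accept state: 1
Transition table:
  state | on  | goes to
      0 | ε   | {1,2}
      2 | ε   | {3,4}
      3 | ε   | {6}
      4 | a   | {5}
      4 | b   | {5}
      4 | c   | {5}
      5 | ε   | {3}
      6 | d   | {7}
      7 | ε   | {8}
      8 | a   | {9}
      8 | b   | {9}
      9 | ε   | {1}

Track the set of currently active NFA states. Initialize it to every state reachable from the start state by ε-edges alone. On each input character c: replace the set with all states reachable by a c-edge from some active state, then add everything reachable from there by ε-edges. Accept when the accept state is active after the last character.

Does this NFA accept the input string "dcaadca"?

start: ε-closure({0}) = {0,1,2,3,4,6}
'd' @ 1: {7,8}
'c' @ 2: {}  — dead — no transitions
rest 'aadca' ignored (set empty)
final: {}; accept 1 not in set

Answer: REJECT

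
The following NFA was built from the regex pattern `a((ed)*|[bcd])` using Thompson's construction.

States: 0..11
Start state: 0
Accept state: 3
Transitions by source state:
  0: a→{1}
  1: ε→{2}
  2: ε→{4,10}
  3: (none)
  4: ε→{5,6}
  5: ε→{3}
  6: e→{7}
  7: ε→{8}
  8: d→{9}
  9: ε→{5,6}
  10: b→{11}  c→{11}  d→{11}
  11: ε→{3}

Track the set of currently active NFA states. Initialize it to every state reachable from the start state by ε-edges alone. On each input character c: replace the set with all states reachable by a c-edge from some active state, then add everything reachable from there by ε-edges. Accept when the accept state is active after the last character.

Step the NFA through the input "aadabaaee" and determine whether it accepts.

start: ε-closure({0}) = {0}
'a' @ 1: {1,2,3,4,5,6,10}  ✓accept
'a' @ 2: {}  — dead — no transitions
rest 'dabaaee' ignored (set empty)
end set {} — state 3 not in

Answer: REJECT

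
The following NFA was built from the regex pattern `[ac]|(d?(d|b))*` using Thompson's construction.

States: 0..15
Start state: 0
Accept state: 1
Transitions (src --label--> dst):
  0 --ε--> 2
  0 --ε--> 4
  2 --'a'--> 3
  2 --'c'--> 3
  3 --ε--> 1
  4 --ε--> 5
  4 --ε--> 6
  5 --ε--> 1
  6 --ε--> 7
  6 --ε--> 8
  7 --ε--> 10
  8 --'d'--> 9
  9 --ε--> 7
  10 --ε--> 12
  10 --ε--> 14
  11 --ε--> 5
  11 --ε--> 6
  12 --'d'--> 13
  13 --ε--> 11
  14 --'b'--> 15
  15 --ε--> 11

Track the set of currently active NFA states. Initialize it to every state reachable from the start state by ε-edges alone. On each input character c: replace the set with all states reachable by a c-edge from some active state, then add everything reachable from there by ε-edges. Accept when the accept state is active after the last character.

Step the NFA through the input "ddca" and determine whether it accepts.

Answer: REJECT

Trace:
S₀ = ε-closure({0}) = {0,1,2,4,5,6,7,8,10,12,14}
'd' @ 1: {1,5,6,7,8,9,10,11,12,13,14}  [accepting]
'd' @ 2: {1,5,6,7,8,9,10,11,12,13,14}  [accepting]
'c' @ 3: {}  — dead — no transitions
rest 'a' ignored (set empty)
final: {}; accept 1 not in set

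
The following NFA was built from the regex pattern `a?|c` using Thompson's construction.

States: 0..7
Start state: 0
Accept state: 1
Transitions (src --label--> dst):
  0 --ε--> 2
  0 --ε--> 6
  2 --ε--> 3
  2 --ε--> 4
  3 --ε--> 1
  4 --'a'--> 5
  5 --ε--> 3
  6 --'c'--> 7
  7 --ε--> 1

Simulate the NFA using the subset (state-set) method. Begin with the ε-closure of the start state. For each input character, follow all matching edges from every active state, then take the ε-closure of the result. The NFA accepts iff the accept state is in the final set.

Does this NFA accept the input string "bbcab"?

start: ε-closure({0}) = {0,1,2,3,4,6}
'b' @ 1: {}  — dead — no transitions
rest 'bcab' ignored (set empty)
final: {}; accept 1 not in set

Answer: REJECT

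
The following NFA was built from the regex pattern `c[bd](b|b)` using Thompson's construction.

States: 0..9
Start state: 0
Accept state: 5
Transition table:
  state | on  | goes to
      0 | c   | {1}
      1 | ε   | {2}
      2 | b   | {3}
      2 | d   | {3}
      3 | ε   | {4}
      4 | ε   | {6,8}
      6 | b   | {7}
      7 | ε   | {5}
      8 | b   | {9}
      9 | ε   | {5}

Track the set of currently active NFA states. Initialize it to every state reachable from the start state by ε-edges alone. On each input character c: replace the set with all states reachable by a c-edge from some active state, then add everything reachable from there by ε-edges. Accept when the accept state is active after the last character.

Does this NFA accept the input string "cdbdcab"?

start: ε-closure({0}) = {0}
'c' @ 1: {1,2}
'd' @ 2: {3,4,6,8}
'b' @ 3: {5,7,9}  (accept∈set)
'd' @ 4: {}  — dead — no transitions
rest 'cab' ignored (set empty)
final: {}; accept 5 not in set

Answer: REJECT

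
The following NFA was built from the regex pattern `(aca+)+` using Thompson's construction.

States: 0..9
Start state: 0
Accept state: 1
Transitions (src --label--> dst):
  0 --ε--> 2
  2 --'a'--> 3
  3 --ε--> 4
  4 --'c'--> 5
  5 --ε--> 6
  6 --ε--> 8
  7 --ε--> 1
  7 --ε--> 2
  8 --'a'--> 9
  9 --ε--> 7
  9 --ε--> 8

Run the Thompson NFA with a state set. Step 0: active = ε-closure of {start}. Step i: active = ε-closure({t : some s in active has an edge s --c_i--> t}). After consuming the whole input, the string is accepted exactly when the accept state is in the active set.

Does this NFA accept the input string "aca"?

Answer: ACCEPT

Steps:
initial (ε-close {0}): {0,2}
'a' @ 1: {3,4}
'c' @ 2: {5,6,8}
'a' @ 3: {1,2,7,8,9}  ✓accept
end set {1,2,7,8,9} — state 1 in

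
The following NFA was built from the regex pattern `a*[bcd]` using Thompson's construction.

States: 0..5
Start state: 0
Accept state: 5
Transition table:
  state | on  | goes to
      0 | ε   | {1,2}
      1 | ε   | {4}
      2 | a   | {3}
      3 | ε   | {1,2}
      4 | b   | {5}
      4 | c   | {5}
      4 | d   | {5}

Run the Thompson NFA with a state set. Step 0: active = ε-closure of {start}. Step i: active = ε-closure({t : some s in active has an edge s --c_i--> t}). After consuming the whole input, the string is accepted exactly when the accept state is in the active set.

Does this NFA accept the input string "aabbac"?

initial (ε-close {0}): {0,1,2,4}
'a' @ 1: {1,2,3,4}
'a' @ 2: {1,2,3,4}
'b' @ 3: {5}  (accept∈set)
'b' @ 4: {}  — state set empty
rest 'ac' ignored (set empty)
after full input: {}  (accept=5 not in)

Answer: REJECT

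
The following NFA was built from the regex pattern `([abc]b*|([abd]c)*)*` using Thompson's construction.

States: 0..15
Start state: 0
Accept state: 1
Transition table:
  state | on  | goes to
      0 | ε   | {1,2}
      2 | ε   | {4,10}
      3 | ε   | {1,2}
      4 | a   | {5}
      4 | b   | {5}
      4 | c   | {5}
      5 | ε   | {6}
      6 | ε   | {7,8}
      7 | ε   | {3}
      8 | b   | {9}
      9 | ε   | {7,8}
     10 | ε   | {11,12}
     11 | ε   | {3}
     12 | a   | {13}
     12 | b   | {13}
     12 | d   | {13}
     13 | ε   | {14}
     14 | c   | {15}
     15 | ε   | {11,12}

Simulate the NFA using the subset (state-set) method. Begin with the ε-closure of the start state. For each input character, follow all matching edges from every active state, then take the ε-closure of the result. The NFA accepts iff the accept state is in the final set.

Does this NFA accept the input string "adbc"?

initial (ε-close {0}): {0,1,2,3,4,10,11,12}
'a' @ 1: {1,2,3,4,5,6,7,8,10,11,12,13,14}  [accepting]
'd' @ 2: {13,14}
'b' @ 3: {}  — no active states
rest 'c' ignored (set empty)
after full input: {}  (accept=1 not in)

Answer: REJECT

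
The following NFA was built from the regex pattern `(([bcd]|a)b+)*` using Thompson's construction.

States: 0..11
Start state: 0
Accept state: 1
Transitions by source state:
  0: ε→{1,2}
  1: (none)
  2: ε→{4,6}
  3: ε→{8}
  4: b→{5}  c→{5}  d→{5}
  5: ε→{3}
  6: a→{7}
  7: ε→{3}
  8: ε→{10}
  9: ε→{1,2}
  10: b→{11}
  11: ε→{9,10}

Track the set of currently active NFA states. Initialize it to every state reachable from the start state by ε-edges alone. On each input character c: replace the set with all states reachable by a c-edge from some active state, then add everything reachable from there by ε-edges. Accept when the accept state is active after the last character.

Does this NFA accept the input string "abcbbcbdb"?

start: ε-closure({0}) = {0,1,2,4,6}
'a' @ 1: {3,7,8,10}
'b' @ 2: {1,2,4,6,9,10,11}  (accept∈set)
'c' @ 3: {3,5,8,10}
'b' @ 4: {1,2,4,6,9,10,11}  (accept∈set)
'b' @ 5: {1,2,3,4,5,6,8,9,10,11}  (accept∈set)
'c' @ 6: {3,5,8,10}
'b' @ 7: {1,2,4,6,9,10,11}  (accept∈set)
'd' @ 8: {3,5,8,10}
'b' @ 9: {1,2,4,6,9,10,11}  (accept∈set)
after full input: {1,2,4,6,9,10,11}  (accept=1 in)

Answer: ACCEPT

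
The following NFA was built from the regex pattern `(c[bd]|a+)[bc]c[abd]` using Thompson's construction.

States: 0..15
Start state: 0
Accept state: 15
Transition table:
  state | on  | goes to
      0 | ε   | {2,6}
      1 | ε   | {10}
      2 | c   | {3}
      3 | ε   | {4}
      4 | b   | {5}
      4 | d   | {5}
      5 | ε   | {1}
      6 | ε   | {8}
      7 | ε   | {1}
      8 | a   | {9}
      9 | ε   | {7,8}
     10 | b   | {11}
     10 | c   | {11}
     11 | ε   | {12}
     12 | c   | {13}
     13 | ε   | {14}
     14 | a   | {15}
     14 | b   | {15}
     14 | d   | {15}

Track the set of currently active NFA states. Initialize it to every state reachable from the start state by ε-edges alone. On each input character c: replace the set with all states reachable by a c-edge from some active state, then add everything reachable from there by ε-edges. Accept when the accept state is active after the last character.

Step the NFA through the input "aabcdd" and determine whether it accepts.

Answer: REJECT

Trace:
S₀ = ε-closure({0}) = {0,2,6,8}
'a' @ 1: {1,7,8,9,10}
'a' @ 2: {1,7,8,9,10}
'b' @ 3: {11,12}
'c' @ 4: {13,14}
'd' @ 5: {15}  (accept∈set)
'd' @ 6: {}  — no active states
after full input: {}  (accept=15 not in)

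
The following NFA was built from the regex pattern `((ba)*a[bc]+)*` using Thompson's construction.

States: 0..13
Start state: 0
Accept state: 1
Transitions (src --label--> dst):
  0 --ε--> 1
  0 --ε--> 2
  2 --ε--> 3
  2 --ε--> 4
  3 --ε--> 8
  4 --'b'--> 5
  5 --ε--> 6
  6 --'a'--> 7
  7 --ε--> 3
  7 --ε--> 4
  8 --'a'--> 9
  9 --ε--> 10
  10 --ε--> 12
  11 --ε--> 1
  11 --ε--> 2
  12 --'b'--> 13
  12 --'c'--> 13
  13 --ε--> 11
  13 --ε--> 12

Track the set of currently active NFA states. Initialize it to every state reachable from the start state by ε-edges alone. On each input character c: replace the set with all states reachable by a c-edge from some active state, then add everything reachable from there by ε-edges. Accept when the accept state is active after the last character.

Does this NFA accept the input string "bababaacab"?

Answer: ACCEPT

Derivation:
start: ε-closure({0}) = {0,1,2,3,4,8}
'b' @ 1: {5,6}
'a' @ 2: {3,4,7,8}
'b' @ 3: {5,6}
'a' @ 4: {3,4,7,8}
'b' @ 5: {5,6}
'a' @ 6: {3,4,7,8}
'a' @ 7: {9,10,12}
'c' @ 8: {1,2,3,4,8,11,12,13}  ✓accept
'a' @ 9: {9,10,12}
'b' @ 10: {1,2,3,4,8,11,12,13}  ✓accept
end set {1,2,3,4,8,11,12,13} — state 1 in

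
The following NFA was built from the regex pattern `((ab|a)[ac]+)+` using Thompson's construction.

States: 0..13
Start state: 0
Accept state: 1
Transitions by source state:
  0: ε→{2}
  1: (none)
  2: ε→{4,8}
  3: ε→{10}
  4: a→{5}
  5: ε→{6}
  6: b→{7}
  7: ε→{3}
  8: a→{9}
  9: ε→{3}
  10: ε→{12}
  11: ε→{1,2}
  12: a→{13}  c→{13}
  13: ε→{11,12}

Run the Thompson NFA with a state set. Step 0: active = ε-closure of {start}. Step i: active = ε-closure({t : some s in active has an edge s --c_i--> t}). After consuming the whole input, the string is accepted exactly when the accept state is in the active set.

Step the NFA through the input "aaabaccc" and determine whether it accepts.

start: ε-closure({0}) = {0,2,4,8}
'a' @ 1: {3,5,6,9,10,12}
'a' @ 2: {1,2,4,8,11,12,13}  ✓accept
'a' @ 3: {1,2,3,4,5,6,8,9,10,11,12,13}  ✓accept
'b' @ 4: {3,7,10,12}
'a' @ 5: {1,2,4,8,11,12,13}  ✓accept
'c' @ 6: {1,2,4,8,11,12,13}  ✓accept
'c' @ 7: {1,2,4,8,11,12,13}  ✓accept
'c' @ 8: {1,2,4,8,11,12,13}  ✓accept
end set {1,2,4,8,11,12,13} — state 1 in

Answer: ACCEPT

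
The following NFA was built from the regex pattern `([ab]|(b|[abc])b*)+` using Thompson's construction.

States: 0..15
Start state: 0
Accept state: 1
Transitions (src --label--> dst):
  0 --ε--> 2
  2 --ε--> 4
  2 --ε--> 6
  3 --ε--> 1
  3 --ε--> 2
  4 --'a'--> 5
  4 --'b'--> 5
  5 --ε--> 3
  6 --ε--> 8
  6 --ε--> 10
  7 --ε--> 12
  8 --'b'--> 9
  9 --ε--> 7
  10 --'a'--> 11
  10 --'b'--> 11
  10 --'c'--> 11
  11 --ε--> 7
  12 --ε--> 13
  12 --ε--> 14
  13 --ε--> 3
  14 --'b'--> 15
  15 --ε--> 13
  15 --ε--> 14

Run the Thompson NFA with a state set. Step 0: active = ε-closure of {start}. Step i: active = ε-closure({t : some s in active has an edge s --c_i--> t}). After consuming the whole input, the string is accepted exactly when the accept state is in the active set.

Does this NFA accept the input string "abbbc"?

Answer: ACCEPT

Derivation:
S₀ = ε-closure({0}) = {0,2,4,6,8,10}
'a' @ 1: {1,2,3,4,5,6,7,8,10,11,12,13,14}  (accept∈set)
'b' @ 2: {1,2,3,4,5,6,7,8,9,10,11,12,13,14,15}  (accept∈set)
'b' @ 3: {1,2,3,4,5,6,7,8,9,10,11,12,13,14,15}  (accept∈set)
'b' @ 4: {1,2,3,4,5,6,7,8,9,10,11,12,13,14,15}  (accept∈set)
'c' @ 5: {1,2,3,4,6,7,8,10,11,12,13,14}  (accept∈set)
end set {1,2,3,4,6,7,8,10,11,12,13,14} — state 1 in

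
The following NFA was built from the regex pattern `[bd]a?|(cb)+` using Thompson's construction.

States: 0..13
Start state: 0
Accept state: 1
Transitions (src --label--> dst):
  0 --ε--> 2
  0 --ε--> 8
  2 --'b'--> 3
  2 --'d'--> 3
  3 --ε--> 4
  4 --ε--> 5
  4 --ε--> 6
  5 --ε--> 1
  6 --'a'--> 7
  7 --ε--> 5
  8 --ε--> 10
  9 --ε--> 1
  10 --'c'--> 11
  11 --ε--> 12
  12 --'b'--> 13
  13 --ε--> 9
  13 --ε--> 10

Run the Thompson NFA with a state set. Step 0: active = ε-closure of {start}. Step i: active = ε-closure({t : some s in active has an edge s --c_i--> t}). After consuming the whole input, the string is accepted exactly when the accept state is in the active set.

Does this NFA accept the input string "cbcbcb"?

Answer: ACCEPT

Steps:
start: ε-closure({0}) = {0,2,8,10}
'c' @ 1: {11,12}
'b' @ 2: {1,9,10,13}  ✓accept
'c' @ 3: {11,12}
'b' @ 4: {1,9,10,13}  ✓accept
'c' @ 5: {11,12}
'b' @ 6: {1,9,10,13}  ✓accept
end set {1,9,10,13} — state 1 in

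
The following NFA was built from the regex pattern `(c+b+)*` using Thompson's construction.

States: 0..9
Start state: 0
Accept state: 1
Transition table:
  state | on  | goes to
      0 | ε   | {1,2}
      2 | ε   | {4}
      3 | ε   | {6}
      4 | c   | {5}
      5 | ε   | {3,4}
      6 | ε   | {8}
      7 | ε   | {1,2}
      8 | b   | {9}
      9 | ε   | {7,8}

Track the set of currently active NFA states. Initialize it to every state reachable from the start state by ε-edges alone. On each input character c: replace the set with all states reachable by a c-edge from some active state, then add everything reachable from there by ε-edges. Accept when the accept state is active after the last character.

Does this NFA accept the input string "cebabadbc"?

Answer: REJECT

Trace:
S₀ = ε-closure({0}) = {0,1,2,4}
'c' @ 1: {3,4,5,6,8}
'e' @ 2: {}  — no active states
rest 'babadbc' ignored (set empty)
end set {} — state 1 not in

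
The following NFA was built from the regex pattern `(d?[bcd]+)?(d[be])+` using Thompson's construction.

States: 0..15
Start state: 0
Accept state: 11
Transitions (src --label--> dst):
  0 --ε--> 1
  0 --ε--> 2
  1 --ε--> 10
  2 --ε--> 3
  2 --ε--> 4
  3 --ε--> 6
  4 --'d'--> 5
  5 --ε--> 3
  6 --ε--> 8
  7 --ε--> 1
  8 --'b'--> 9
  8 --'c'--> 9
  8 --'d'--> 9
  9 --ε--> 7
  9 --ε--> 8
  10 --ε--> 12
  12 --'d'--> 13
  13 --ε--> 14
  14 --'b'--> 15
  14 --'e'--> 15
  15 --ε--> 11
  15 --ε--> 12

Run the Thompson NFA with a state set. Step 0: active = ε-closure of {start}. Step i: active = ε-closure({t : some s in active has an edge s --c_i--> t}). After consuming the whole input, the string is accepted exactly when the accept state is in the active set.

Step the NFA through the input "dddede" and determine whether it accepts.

Answer: ACCEPT

Derivation:
S₀ = ε-closure({0}) = {0,1,2,3,4,6,8,10,12}
'd' @ 1: {1,3,5,6,7,8,9,10,12,13,14}
'd' @ 2: {1,7,8,9,10,12,13,14}
'd' @ 3: {1,7,8,9,10,12,13,14}
'e' @ 4: {11,12,15}  ✓accept
'd' @ 5: {13,14}
'e' @ 6: {11,12,15}  ✓accept
after full input: {11,12,15}  (accept=11 in)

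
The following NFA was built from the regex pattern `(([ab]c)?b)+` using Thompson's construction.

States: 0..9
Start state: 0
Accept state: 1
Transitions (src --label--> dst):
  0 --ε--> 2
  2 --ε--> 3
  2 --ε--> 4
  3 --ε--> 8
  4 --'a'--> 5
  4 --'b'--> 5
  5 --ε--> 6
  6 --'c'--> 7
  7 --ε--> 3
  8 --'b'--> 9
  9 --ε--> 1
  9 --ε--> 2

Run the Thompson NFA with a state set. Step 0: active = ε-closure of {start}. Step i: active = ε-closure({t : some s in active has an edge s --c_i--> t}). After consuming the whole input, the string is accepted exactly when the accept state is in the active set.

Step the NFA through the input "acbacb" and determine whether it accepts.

start: ε-closure({0}) = {0,2,3,4,8}
'a' @ 1: {5,6}
'c' @ 2: {3,7,8}
'b' @ 3: {1,2,3,4,8,9}  (accept∈set)
'a' @ 4: {5,6}
'c' @ 5: {3,7,8}
'b' @ 6: {1,2,3,4,8,9}  (accept∈set)
after full input: {1,2,3,4,8,9}  (accept=1 in)

Answer: ACCEPT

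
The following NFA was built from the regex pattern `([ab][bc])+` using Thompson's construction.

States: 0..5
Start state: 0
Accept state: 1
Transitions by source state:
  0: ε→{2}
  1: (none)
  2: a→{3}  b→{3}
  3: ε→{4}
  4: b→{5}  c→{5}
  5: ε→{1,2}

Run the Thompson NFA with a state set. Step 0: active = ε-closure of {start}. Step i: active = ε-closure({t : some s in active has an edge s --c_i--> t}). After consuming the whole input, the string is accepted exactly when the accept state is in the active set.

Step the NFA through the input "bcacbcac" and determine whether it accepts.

start: ε-closure({0}) = {0,2}
'b' @ 1: {3,4}
'c' @ 2: {1,2,5}  ✓accept
'a' @ 3: {3,4}
'c' @ 4: {1,2,5}  ✓accept
'b' @ 5: {3,4}
'c' @ 6: {1,2,5}  ✓accept
'a' @ 7: {3,4}
'c' @ 8: {1,2,5}  ✓accept
after full input: {1,2,5}  (accept=1 in)

Answer: ACCEPT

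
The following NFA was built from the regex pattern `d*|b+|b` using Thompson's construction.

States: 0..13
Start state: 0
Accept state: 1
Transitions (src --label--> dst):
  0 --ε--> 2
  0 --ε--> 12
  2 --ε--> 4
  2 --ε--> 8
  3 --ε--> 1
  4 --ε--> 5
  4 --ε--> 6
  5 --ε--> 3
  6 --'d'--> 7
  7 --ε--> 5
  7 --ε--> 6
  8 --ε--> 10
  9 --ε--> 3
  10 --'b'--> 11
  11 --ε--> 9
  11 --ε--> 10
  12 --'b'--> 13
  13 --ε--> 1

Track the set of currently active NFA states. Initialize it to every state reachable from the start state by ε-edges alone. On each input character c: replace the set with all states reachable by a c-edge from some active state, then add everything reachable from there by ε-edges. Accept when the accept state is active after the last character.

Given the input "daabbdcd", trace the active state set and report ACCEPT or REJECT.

Answer: REJECT

Derivation:
initial (ε-close {0}): {0,1,2,3,4,5,6,8,10,12}
'd' @ 1: {1,3,5,6,7}  (accept∈set)
'a' @ 2: {}  — no active states
rest 'abbdcd' ignored (set empty)
final: {}; accept 1 not in set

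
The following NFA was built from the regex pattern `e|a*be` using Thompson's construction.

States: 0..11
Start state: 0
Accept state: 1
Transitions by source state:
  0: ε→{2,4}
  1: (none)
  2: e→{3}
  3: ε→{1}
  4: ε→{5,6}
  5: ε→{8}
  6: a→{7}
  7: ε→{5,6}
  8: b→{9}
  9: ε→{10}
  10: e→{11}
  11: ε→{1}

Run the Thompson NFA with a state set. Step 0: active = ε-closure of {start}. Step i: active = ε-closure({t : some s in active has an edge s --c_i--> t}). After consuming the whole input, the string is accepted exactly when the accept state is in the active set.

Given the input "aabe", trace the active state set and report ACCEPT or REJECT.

Answer: ACCEPT

Derivation:
initial (ε-close {0}): {0,2,4,5,6,8}
'a' @ 1: {5,6,7,8}
'a' @ 2: {5,6,7,8}
'b' @ 3: {9,10}
'e' @ 4: {1,11}  ✓accept
after full input: {1,11}  (accept=1 in)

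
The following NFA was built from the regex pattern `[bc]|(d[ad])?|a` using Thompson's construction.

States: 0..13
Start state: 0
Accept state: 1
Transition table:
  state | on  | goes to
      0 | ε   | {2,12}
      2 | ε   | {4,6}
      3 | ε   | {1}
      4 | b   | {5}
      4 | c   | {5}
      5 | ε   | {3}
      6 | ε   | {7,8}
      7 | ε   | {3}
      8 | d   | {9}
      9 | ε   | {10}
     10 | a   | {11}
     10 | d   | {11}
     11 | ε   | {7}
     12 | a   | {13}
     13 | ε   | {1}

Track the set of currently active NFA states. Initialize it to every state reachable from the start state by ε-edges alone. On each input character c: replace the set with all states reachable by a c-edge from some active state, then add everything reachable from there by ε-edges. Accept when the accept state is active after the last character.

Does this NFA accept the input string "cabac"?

Answer: REJECT

Trace:
start: ε-closure({0}) = {0,1,2,3,4,6,7,8,12}
'c' @ 1: {1,3,5}  (accept∈set)
'a' @ 2: {}  — state set empty
rest 'bac' ignored (set empty)
after full input: {}  (accept=1 not in)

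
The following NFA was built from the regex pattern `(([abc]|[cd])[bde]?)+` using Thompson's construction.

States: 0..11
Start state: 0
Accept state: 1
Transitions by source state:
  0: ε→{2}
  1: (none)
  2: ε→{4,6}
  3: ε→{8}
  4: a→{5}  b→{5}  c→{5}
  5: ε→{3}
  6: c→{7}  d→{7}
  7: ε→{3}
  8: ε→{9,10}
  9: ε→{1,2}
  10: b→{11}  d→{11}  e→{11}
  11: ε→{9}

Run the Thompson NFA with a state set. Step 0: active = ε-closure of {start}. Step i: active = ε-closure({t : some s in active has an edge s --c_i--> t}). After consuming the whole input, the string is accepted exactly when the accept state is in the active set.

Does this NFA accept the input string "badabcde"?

Answer: ACCEPT

Derivation:
initial (ε-close {0}): {0,2,4,6}
'b' @ 1: {1,2,3,4,5,6,8,9,10}  (accept∈set)
'a' @ 2: {1,2,3,4,5,6,8,9,10}  (accept∈set)
'd' @ 3: {1,2,3,4,6,7,8,9,10,11}  (accept∈set)
'a' @ 4: {1,2,3,4,5,6,8,9,10}  (accept∈set)
'b' @ 5: {1,2,3,4,5,6,8,9,10,11}  (accept∈set)
'c' @ 6: {1,2,3,4,5,6,7,8,9,10}  (accept∈set)
'd' @ 7: {1,2,3,4,6,7,8,9,10,11}  (accept∈set)
'e' @ 8: {1,2,4,6,9,11}  (accept∈set)
end set {1,2,4,6,9,11} — state 1 in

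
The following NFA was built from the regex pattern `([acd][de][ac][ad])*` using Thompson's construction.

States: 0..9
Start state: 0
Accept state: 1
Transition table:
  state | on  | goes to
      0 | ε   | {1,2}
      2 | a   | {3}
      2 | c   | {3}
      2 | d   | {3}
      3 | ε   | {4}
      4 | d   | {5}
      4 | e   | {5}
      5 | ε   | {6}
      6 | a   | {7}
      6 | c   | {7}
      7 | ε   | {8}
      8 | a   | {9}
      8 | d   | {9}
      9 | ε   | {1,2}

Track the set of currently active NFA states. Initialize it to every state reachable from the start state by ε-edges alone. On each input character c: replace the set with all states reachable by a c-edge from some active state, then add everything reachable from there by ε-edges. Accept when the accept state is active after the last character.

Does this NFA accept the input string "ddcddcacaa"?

Answer: REJECT

Steps:
initial (ε-close {0}): {0,1,2}
'd' @ 1: {3,4}
'd' @ 2: {5,6}
'c' @ 3: {7,8}
'd' @ 4: {1,2,9}  (accept∈set)
'd' @ 5: {3,4}
'c' @ 6: {}  — no active states
rest 'acaa' ignored (set empty)
after full input: {}  (accept=1 not in)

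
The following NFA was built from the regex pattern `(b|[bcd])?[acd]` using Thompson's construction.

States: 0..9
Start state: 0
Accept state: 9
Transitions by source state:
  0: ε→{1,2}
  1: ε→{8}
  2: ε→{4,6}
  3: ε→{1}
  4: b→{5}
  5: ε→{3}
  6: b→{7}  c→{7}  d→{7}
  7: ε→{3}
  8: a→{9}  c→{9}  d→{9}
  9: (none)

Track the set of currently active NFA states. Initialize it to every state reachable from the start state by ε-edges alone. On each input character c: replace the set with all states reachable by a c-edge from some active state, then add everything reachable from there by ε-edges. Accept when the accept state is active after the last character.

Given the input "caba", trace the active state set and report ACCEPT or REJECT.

S₀ = ε-closure({0}) = {0,1,2,4,6,8}
'c' @ 1: {1,3,7,8,9}  (accept∈set)
'a' @ 2: {9}  (accept∈set)
'b' @ 3: {}  — dead — no transitions
rest 'a' ignored (set empty)
after full input: {}  (accept=9 not in)

Answer: REJECT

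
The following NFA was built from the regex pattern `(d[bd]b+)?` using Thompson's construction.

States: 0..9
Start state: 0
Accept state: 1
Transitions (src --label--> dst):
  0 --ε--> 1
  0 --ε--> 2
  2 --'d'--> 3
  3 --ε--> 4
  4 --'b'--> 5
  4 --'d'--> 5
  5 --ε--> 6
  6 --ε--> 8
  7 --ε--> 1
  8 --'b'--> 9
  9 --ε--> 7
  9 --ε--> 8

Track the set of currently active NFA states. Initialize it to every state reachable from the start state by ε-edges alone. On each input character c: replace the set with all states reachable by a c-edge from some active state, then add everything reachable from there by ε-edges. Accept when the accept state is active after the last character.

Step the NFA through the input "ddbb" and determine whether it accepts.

S₀ = ε-closure({0}) = {0,1,2}
'd' @ 1: {3,4}
'd' @ 2: {5,6,8}
'b' @ 3: {1,7,8,9}  [accepting]
'b' @ 4: {1,7,8,9}  [accepting]
end set {1,7,8,9} — state 1 in

Answer: ACCEPT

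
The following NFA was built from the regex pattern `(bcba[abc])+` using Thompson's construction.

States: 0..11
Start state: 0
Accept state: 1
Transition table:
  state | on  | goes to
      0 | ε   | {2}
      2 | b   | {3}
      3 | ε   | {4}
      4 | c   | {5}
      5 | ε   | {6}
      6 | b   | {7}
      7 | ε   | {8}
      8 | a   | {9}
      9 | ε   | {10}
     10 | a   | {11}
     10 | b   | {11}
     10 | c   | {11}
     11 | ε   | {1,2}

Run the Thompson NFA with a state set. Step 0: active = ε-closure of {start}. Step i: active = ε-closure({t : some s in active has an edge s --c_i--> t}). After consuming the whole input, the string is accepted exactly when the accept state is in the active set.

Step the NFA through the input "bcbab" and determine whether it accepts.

S₀ = ε-closure({0}) = {0,2}
'b' @ 1: {3,4}
'c' @ 2: {5,6}
'b' @ 3: {7,8}
'a' @ 4: {9,10}
'b' @ 5: {1,2,11}  (accept∈set)
after full input: {1,2,11}  (accept=1 in)

Answer: ACCEPT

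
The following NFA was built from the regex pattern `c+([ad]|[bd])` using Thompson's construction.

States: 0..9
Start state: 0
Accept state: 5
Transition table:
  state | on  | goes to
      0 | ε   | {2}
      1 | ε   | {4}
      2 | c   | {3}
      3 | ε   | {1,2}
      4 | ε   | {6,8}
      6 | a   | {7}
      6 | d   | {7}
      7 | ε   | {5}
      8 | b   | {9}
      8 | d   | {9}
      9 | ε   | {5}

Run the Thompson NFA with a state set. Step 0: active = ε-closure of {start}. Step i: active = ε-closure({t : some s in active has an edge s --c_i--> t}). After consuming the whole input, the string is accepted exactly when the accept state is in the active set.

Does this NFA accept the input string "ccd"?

Answer: ACCEPT

Trace:
initial (ε-close {0}): {0,2}
'c' @ 1: {1,2,3,4,6,8}
'c' @ 2: {1,2,3,4,6,8}
'd' @ 3: {5,7,9}  ✓accept
after full input: {5,7,9}  (accept=5 in)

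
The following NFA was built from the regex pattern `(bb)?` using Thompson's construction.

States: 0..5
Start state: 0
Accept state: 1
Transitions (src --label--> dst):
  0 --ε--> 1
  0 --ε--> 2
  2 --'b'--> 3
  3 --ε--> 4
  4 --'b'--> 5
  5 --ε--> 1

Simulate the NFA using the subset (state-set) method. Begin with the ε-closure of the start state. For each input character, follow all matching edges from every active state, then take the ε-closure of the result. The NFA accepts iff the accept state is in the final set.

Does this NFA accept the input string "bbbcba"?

initial (ε-close {0}): {0,1,2}
'b' @ 1: {3,4}
'b' @ 2: {1,5}  ✓accept
'b' @ 3: {}  — state set empty
rest 'cba' ignored (set empty)
final: {}; accept 1 not in set

Answer: REJECT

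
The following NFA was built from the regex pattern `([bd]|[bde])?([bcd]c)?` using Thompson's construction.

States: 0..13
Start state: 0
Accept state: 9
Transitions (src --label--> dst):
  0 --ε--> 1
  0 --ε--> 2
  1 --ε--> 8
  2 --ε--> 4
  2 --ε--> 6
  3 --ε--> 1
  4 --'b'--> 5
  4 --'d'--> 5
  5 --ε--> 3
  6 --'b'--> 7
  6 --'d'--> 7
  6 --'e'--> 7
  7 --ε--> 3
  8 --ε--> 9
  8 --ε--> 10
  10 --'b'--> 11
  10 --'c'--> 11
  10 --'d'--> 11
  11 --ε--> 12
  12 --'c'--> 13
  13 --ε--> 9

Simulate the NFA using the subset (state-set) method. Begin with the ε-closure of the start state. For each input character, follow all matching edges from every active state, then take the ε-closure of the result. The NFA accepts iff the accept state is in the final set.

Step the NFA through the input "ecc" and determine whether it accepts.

S₀ = ε-closure({0}) = {0,1,2,4,6,8,9,10}
'e' @ 1: {1,3,7,8,9,10}  (accept∈set)
'c' @ 2: {11,12}
'c' @ 3: {9,13}  (accept∈set)
after full input: {9,13}  (accept=9 in)

Answer: ACCEPT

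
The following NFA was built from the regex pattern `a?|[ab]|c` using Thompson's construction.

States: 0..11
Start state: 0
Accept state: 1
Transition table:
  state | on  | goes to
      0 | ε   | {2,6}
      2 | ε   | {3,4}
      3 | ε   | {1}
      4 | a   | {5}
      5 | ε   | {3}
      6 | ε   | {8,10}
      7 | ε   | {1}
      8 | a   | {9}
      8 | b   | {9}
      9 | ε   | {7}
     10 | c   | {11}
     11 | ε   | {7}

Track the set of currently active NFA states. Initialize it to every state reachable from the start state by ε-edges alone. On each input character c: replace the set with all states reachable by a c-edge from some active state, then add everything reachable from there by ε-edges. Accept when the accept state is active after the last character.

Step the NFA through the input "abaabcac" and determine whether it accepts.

initial (ε-close {0}): {0,1,2,3,4,6,8,10}
'a' @ 1: {1,3,5,7,9}  [accepting]
'b' @ 2: {}  — state set empty
rest 'aabcac' ignored (set empty)
after full input: {}  (accept=1 not in)

Answer: REJECT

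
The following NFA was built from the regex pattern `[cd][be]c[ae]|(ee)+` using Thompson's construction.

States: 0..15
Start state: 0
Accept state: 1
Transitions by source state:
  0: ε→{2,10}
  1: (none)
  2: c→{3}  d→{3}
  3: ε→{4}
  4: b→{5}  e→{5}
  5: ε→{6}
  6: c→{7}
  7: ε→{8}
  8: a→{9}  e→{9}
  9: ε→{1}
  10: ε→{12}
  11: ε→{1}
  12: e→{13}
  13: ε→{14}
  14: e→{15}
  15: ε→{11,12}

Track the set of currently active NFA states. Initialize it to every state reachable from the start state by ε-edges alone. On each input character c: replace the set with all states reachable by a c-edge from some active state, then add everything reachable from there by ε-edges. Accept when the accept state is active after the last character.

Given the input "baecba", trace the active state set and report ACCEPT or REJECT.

S₀ = ε-closure({0}) = {0,2,10,12}
'b' @ 1: {}  — state set empty
rest 'aecba' ignored (set empty)
final: {}; accept 1 not in set

Answer: REJECT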